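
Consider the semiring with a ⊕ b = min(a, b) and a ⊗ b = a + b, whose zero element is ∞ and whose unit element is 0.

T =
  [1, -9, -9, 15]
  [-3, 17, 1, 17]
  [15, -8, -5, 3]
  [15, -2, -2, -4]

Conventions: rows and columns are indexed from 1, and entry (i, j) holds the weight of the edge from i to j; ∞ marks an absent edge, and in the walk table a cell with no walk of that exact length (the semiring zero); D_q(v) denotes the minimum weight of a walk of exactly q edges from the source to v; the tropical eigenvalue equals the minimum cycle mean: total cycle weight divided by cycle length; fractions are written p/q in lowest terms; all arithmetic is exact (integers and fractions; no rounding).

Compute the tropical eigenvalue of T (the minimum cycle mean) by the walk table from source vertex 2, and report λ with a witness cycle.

q=0: [∞, 0, ∞, ∞]
q=1: [-3, 17, 1, 17]
q=2: [-2, -12, -12, 4]
q=3: [-15, -20, -17, -9]
q=4: [-23, -25, -24, -14]
Optimal cycle mean attained by: cycle 1->3->2->1, total (-9) + (-8) + (-3), length 3.
Answer: λ = -20/3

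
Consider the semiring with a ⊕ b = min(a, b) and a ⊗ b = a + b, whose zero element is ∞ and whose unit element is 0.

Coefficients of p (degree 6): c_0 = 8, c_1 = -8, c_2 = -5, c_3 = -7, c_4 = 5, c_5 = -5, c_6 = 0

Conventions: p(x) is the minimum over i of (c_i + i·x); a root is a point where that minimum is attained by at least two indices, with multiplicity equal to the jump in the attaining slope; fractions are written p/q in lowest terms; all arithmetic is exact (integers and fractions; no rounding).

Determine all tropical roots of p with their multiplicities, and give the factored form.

hull edge (i=0, c=8) to (i=1, c=-8): slope -16, span 1
hull edge (i=1, c=-8) to (i=3, c=-7): slope 1/2, span 2
hull edge (i=3, c=-7) to (i=5, c=-5): slope 1, span 2
hull edge (i=5, c=-5) to (i=6, c=0): slope 5, span 1
Factored form: p(x) = 0 ⊗ (x ⊕ (-5)) ⊗ (x ⊕ (-1)) ⊗ (x ⊕ (-1)) ⊗ (x ⊕ (-1/2)) ⊗ (x ⊕ (-1/2)) ⊗ (x ⊕ 16)
Answer: roots = -5 (mult 1), -1 (mult 2), -1/2 (mult 2), 16 (mult 1)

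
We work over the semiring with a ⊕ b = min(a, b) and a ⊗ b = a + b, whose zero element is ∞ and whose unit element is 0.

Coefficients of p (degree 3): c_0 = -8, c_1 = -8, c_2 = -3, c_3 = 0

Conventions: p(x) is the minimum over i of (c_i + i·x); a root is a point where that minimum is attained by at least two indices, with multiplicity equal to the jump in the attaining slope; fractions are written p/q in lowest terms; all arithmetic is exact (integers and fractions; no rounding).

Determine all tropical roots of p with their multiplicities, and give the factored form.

hull edge (i=0, c=-8) to (i=1, c=-8): slope 0, span 1
hull edge (i=1, c=-8) to (i=3, c=0): slope 4, span 2
Factored form: p(x) = 0 ⊗ (x ⊕ (-4)) ⊗ (x ⊕ (-4)) ⊗ (x ⊕ 0)
Answer: roots = -4 (mult 2), 0 (mult 1)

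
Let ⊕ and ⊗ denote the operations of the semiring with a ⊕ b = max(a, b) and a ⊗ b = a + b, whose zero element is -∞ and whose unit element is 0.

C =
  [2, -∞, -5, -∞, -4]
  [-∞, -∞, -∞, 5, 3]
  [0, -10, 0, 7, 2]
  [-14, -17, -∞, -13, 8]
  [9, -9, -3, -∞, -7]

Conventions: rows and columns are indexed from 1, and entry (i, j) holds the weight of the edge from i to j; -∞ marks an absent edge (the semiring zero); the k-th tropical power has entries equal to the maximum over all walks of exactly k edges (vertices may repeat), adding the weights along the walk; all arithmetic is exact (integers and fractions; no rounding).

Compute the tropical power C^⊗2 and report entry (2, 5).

C^⊗2:
  [5, -13, -3, 2, -2]
  [12, -6, 0, -8, 13]
  [11, -7, 0, 7, 15]
  [17, -1, 5, -12, 1]
  [11, -13, 4, 4, 5]
Key observation: the optimum is the walk 2->4->5, with weight 5 + 8 = 13.
Optimal value attained by: walk 2->4->5.
Answer: (C^⊗2)[2][5] = 13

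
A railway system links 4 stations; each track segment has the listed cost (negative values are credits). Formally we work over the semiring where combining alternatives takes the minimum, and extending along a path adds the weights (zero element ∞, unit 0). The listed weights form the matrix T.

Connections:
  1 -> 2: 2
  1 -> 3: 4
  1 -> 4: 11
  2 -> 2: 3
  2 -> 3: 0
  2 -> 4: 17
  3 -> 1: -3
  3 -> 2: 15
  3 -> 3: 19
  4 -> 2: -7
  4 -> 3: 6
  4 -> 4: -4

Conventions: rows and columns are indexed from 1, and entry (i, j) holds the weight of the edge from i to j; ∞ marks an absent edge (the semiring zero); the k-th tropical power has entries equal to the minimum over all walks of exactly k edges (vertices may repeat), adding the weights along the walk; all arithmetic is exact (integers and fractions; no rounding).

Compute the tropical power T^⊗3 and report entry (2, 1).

T^⊗2:
  [1, 4, 2, 7]
  [-3, 6, 3, 13]
  [16, -1, 1, 8]
  [3, -11, -7, -8]
T^⊗3:
  [-1, 0, 4, 3]
  [0, -1, 1, 8]
  [-2, 1, -1, 4]
  [-10, -15, -11, -12]
Key observation: the optimum is the walk 2->2->3->1, with weight 3 + 0 + (-3) = 0.
Optimal value attained by: walk 2->2->3->1.
Answer: (T^⊗3)[2][1] = 0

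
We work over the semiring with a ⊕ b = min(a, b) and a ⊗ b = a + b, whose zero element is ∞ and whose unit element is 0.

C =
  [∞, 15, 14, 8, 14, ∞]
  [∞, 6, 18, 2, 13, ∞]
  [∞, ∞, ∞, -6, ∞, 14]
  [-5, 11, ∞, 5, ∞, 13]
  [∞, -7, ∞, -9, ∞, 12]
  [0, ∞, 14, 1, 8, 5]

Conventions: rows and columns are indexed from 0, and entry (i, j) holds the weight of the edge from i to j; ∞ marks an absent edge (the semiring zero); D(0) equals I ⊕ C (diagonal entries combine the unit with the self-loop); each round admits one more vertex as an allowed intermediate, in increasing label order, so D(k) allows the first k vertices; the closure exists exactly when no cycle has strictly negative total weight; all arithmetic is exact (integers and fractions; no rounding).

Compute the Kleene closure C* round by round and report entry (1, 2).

D(0):
  [0, 15, 14, 8, 14, ∞]
  [∞, 0, 18, 2, 13, ∞]
  [∞, ∞, 0, -6, ∞, 14]
  [-5, 11, ∞, 0, ∞, 13]
  [∞, -7, ∞, -9, 0, 12]
  [0, ∞, 14, 1, 8, 0]
D(1):
  [0, 15, 14, 8, 14, ∞]
  [∞, 0, 18, 2, 13, ∞]
  [∞, ∞, 0, -6, ∞, 14]
  [-5, 10, 9, 0, 9, 13]
  [∞, -7, ∞, -9, 0, 12]
  [0, 15, 14, 1, 8, 0]
D(2):
  [0, 15, 14, 8, 14, ∞]
  [∞, 0, 18, 2, 13, ∞]
  [∞, ∞, 0, -6, ∞, 14]
  [-5, 10, 9, 0, 9, 13]
  [∞, -7, 11, -9, 0, 12]
  [0, 15, 14, 1, 8, 0]
D(3):
  [0, 15, 14, 8, 14, 28]
  [∞, 0, 18, 2, 13, 32]
  [∞, ∞, 0, -6, ∞, 14]
  [-5, 10, 9, 0, 9, 13]
  [∞, -7, 11, -9, 0, 12]
  [0, 15, 14, 1, 8, 0]
D(4):
  [0, 15, 14, 8, 14, 21]
  [-3, 0, 11, 2, 11, 15]
  [-11, 4, 0, -6, 3, 7]
  [-5, 10, 9, 0, 9, 13]
  [-14, -7, 0, -9, 0, 4]
  [-4, 11, 10, 1, 8, 0]
D(5):
  [0, 7, 14, 5, 14, 18]
  [-3, 0, 11, 2, 11, 15]
  [-11, -4, 0, -6, 3, 7]
  [-5, 2, 9, 0, 9, 13]
  [-14, -7, 0, -9, 0, 4]
  [-6, 1, 8, -1, 8, 0]
D(6):
  [0, 7, 14, 5, 14, 18]
  [-3, 0, 11, 2, 11, 15]
  [-11, -4, 0, -6, 3, 7]
  [-5, 2, 9, 0, 9, 13]
  [-14, -7, 0, -9, 0, 4]
  [-6, 1, 8, -1, 8, 0]
Answer: C*[1][2] = 11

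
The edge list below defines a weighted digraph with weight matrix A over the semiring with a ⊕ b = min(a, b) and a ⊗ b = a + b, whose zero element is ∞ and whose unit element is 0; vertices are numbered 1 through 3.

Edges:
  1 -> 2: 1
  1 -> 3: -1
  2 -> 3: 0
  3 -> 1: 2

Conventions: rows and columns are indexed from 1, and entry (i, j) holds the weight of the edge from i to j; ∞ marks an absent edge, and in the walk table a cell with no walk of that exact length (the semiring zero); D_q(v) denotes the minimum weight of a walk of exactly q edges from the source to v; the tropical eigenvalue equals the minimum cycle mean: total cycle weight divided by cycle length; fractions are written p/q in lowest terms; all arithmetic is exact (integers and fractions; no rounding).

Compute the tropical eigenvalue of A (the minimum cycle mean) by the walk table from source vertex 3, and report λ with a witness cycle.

q=0: [∞, ∞, 0]
q=1: [2, ∞, ∞]
q=2: [∞, 3, 1]
q=3: [3, ∞, 3]
Optimal cycle mean attained by: cycle 1->3->1, total (-1) + 2, length 2.
Answer: λ = 1/2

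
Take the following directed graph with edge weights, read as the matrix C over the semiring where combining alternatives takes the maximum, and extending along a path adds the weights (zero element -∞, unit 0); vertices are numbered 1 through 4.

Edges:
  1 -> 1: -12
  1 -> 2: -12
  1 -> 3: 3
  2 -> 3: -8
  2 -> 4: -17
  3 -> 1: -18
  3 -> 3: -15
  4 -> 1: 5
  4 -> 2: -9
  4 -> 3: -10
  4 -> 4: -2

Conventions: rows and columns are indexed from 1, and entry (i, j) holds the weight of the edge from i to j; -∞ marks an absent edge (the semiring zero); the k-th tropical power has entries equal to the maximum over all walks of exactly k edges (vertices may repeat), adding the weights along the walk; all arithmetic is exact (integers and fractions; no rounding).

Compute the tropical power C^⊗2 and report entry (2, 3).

C^⊗2:
  [-15, -24, -9, -29]
  [-12, -26, -23, -19]
  [-30, -30, -15, -∞]
  [3, -7, 8, -4]
Key observation: the optimum is the walk 2->3->3, with weight (-8) + (-15) = -23.
Optimal value attained by: walk 2->3->3.
Answer: (C^⊗2)[2][3] = -23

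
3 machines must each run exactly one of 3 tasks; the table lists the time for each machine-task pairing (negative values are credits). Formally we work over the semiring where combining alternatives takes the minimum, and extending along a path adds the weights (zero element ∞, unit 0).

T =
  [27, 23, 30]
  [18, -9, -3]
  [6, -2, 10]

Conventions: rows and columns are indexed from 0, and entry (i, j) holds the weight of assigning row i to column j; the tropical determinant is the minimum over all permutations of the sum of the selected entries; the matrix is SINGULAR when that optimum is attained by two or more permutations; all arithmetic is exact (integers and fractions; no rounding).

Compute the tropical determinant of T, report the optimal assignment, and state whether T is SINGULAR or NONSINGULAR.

σ = (0, 1, 2): 27 + (-9) + 10 = 28
σ = (0, 2, 1): 27 + (-3) + (-2) = 22
σ = (1, 0, 2): 23 + 18 + 10 = 51
σ = (1, 2, 0): 23 + (-3) + 6 = 26
σ = (2, 0, 1): 30 + 18 + (-2) = 46
σ = (2, 1, 0): 30 + (-9) + 6 = 27
Optimal value attained by: σ = (0, 2, 1).
Answer: det⊕(T) = 22; verdict: NONSINGULAR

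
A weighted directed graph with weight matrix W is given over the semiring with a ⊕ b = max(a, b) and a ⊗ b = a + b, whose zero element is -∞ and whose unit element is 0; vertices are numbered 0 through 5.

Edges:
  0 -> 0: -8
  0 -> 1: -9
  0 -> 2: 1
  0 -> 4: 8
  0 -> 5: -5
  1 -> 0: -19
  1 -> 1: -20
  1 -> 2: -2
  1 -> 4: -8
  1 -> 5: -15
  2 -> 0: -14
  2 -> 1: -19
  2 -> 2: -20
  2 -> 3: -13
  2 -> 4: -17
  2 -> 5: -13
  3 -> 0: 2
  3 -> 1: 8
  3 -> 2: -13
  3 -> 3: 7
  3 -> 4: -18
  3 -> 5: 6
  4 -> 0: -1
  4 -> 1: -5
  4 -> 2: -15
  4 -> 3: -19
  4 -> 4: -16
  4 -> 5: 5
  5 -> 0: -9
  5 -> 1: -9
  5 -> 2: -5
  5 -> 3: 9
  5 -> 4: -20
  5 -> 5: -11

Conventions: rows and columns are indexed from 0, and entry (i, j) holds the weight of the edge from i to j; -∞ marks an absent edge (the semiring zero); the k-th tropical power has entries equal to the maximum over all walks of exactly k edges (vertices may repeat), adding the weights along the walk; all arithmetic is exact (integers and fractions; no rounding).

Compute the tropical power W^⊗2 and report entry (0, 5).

W^⊗2:
  [7, 3, -7, 4, 0, 13]
  [-9, -13, -18, -6, -11, -3]
  [-11, -5, -13, -4, -6, -7]
  [9, 15, 6, 15, 10, 13]
  [-4, -4, 0, 14, 7, -6]
  [11, 17, -4, 16, -1, 15]
Key observation: the optimum is the walk 0->4->5, with weight 8 + 5 = 13.
Optimal value attained by: walk 0->4->5.
Answer: (W^⊗2)[0][5] = 13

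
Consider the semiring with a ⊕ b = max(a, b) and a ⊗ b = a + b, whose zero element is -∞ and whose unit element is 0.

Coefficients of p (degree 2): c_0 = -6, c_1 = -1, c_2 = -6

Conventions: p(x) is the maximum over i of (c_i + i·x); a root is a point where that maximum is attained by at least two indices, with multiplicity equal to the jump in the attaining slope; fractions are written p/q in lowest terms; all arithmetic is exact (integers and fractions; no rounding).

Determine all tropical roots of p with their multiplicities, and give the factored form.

hull edge (i=0, c=-6) to (i=1, c=-1): slope 5, span 1
hull edge (i=1, c=-1) to (i=2, c=-6): slope -5, span 1
Factored form: p(x) = -6 ⊗ (x ⊕ (-5)) ⊗ (x ⊕ 5)
Answer: roots = -5 (mult 1), 5 (mult 1)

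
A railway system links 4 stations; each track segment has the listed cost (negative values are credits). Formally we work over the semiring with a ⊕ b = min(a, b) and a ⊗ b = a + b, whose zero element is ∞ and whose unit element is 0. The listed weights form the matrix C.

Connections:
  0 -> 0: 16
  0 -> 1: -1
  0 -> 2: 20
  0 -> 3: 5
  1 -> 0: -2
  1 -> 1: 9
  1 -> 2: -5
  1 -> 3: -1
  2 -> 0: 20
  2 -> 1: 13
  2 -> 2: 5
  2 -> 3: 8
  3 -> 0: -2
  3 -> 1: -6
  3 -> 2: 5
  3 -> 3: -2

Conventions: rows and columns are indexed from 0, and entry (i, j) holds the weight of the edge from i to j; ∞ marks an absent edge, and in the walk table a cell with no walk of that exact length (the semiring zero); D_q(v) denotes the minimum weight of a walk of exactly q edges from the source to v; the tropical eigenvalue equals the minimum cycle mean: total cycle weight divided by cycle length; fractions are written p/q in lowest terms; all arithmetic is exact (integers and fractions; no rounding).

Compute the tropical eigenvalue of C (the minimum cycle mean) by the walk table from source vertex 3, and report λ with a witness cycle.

q=0: [∞, ∞, ∞, 0]
q=1: [-2, -6, 5, -2]
q=2: [-8, -8, -11, -7]
q=3: [-10, -13, -13, -9]
q=4: [-15, -15, -18, -14]
Optimal cycle mean attained by: cycle 1->3->1, total (-1) + (-6), length 2.
Answer: λ = -7/2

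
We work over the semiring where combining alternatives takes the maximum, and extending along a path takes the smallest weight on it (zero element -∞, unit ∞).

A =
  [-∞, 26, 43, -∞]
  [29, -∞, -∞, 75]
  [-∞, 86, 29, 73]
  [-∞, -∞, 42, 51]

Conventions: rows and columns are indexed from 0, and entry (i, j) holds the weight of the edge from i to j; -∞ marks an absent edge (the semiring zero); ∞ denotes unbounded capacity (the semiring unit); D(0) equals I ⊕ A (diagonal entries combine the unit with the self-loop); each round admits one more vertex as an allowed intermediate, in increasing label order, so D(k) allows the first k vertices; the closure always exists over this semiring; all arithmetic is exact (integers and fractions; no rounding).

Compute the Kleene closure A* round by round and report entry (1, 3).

D(0):
  [∞, 26, 43, -∞]
  [29, ∞, -∞, 75]
  [-∞, 86, ∞, 73]
  [-∞, -∞, 42, ∞]
D(1):
  [∞, 26, 43, -∞]
  [29, ∞, 29, 75]
  [-∞, 86, ∞, 73]
  [-∞, -∞, 42, ∞]
D(2):
  [∞, 26, 43, 26]
  [29, ∞, 29, 75]
  [29, 86, ∞, 75]
  [-∞, -∞, 42, ∞]
D(3):
  [∞, 43, 43, 43]
  [29, ∞, 29, 75]
  [29, 86, ∞, 75]
  [29, 42, 42, ∞]
D(4):
  [∞, 43, 43, 43]
  [29, ∞, 42, 75]
  [29, 86, ∞, 75]
  [29, 42, 42, ∞]
Answer: A*[1][3] = 75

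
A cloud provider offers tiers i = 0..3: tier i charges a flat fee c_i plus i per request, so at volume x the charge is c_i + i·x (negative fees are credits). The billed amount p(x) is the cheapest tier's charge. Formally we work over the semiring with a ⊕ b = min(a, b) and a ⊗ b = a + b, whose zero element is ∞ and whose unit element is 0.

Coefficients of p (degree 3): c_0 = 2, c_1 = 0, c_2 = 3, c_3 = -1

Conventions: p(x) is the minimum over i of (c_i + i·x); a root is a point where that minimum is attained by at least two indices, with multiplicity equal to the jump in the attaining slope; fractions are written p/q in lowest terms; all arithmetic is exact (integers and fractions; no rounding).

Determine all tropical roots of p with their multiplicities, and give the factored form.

hull edge (i=0, c=2) to (i=1, c=0): slope -2, span 1
hull edge (i=1, c=0) to (i=3, c=-1): slope -1/2, span 2
Factored form: p(x) = -1 ⊗ (x ⊕ 1/2) ⊗ (x ⊕ 1/2) ⊗ (x ⊕ 2)
Answer: roots = 1/2 (mult 2), 2 (mult 1)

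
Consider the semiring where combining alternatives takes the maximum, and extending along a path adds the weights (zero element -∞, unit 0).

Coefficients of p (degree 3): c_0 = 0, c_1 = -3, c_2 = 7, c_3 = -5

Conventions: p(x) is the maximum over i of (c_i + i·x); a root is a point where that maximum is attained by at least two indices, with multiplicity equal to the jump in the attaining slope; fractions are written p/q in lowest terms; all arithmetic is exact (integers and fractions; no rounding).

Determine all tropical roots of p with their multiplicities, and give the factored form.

hull edge (i=0, c=0) to (i=2, c=7): slope 7/2, span 2
hull edge (i=2, c=7) to (i=3, c=-5): slope -12, span 1
Factored form: p(x) = -5 ⊗ (x ⊕ (-7/2)) ⊗ (x ⊕ (-7/2)) ⊗ (x ⊕ 12)
Answer: roots = -7/2 (mult 2), 12 (mult 1)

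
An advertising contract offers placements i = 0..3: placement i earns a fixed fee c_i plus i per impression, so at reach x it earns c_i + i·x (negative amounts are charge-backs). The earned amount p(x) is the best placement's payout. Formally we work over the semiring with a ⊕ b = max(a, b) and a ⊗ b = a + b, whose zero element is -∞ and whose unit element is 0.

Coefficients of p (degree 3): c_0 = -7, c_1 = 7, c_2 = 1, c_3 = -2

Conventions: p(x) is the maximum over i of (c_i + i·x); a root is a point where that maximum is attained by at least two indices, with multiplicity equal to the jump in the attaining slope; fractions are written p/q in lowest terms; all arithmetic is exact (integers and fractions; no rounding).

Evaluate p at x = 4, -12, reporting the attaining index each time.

p(4) = max(-7+0·4=-7, 7+1·4=11, 1+2·4=9, -2+3·4=10) = 11 (attained by i=1)
p(-12) = max(-7+0·(-12)=-7, 7+1·(-12)=-5, 1+2·(-12)=-23, -2+3·(-12)=-38) = -5 (attained by i=1)
Answer: p(4) = 11; p(-12) = -5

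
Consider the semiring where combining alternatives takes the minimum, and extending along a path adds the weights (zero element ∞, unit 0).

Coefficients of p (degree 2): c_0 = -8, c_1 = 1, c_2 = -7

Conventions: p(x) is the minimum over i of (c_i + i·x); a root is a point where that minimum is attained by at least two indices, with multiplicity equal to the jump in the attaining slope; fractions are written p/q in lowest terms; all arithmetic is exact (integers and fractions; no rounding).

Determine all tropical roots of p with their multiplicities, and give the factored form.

hull edge (i=0, c=-8) to (i=2, c=-7): slope 1/2, span 2
Factored form: p(x) = -7 ⊗ (x ⊕ (-1/2)) ⊗ (x ⊕ (-1/2))
Answer: roots = -1/2 (mult 2)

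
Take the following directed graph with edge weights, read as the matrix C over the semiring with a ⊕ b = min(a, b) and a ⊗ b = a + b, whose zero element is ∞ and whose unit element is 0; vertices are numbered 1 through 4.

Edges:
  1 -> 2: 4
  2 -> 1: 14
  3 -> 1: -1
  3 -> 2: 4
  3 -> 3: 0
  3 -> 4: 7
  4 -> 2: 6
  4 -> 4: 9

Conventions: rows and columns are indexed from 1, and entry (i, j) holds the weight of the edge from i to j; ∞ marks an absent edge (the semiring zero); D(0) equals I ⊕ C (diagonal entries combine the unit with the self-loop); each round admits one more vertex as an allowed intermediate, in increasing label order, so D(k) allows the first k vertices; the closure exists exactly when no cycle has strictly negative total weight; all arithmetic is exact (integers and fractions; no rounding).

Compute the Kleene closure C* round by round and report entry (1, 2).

D(0):
  [0, 4, ∞, ∞]
  [14, 0, ∞, ∞]
  [-1, 4, 0, 7]
  [∞, 6, ∞, 0]
D(1):
  [0, 4, ∞, ∞]
  [14, 0, ∞, ∞]
  [-1, 3, 0, 7]
  [∞, 6, ∞, 0]
D(2):
  [0, 4, ∞, ∞]
  [14, 0, ∞, ∞]
  [-1, 3, 0, 7]
  [20, 6, ∞, 0]
D(3):
  [0, 4, ∞, ∞]
  [14, 0, ∞, ∞]
  [-1, 3, 0, 7]
  [20, 6, ∞, 0]
D(4):
  [0, 4, ∞, ∞]
  [14, 0, ∞, ∞]
  [-1, 3, 0, 7]
  [20, 6, ∞, 0]
Answer: C*[1][2] = 4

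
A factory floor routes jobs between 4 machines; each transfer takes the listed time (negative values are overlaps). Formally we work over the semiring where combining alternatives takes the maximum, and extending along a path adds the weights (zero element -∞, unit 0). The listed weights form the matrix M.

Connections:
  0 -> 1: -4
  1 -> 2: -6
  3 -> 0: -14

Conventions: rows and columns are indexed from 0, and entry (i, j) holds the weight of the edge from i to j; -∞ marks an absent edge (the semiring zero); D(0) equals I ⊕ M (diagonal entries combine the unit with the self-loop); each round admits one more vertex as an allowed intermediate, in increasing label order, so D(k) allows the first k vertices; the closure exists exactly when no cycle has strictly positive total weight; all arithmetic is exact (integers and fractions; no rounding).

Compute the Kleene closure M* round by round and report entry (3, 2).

D(0):
  [0, -4, -∞, -∞]
  [-∞, 0, -6, -∞]
  [-∞, -∞, 0, -∞]
  [-14, -∞, -∞, 0]
D(1):
  [0, -4, -∞, -∞]
  [-∞, 0, -6, -∞]
  [-∞, -∞, 0, -∞]
  [-14, -18, -∞, 0]
D(2):
  [0, -4, -10, -∞]
  [-∞, 0, -6, -∞]
  [-∞, -∞, 0, -∞]
  [-14, -18, -24, 0]
D(3):
  [0, -4, -10, -∞]
  [-∞, 0, -6, -∞]
  [-∞, -∞, 0, -∞]
  [-14, -18, -24, 0]
D(4):
  [0, -4, -10, -∞]
  [-∞, 0, -6, -∞]
  [-∞, -∞, 0, -∞]
  [-14, -18, -24, 0]
Answer: M*[3][2] = -24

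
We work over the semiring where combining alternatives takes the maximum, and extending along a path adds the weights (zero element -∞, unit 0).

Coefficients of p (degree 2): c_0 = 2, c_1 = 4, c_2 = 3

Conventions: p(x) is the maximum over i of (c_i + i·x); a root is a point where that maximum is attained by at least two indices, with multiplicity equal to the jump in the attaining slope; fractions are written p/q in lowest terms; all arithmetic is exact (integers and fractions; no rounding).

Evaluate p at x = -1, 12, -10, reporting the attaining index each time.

p(-1) = max(2+0·(-1)=2, 4+1·(-1)=3, 3+2·(-1)=1) = 3 (attained by i=1)
p(12) = max(2+0·12=2, 4+1·12=16, 3+2·12=27) = 27 (attained by i=2)
p(-10) = max(2+0·(-10)=2, 4+1·(-10)=-6, 3+2·(-10)=-17) = 2 (attained by i=0)
Answer: p(-1) = 3; p(12) = 27; p(-10) = 2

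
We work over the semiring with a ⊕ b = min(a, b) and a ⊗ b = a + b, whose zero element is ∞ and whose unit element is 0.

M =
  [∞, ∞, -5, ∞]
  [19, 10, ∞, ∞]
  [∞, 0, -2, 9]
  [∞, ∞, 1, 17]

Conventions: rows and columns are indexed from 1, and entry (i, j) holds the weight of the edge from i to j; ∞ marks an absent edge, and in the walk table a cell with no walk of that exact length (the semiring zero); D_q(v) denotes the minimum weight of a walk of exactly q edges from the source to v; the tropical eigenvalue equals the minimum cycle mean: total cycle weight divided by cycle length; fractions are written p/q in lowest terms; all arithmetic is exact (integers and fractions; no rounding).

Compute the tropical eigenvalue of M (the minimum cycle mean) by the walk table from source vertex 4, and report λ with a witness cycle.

q=0: [∞, ∞, ∞, 0]
q=1: [∞, ∞, 1, 17]
q=2: [∞, 1, -1, 10]
q=3: [20, -1, -3, 8]
q=4: [18, -3, -5, 6]
Optimal cycle mean attained by: cycle 3->3, total (-2), length 1.
Answer: λ = -2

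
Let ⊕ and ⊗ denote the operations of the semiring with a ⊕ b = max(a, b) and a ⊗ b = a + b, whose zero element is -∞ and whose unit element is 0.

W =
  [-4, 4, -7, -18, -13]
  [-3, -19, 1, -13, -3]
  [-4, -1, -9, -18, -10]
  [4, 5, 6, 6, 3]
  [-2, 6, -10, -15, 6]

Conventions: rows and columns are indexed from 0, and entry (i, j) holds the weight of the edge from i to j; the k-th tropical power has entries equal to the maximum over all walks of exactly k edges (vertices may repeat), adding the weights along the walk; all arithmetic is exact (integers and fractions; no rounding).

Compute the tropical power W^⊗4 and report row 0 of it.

W^⊗2:
  [1, 0, 5, -9, 1]
  [-3, 3, -7, -7, 3]
  [-4, 0, 0, -12, -4]
  [10, 11, 12, 12, 9]
  [4, 12, 7, -7, 12]
W^⊗3:
  [1, 7, 1, -3, 7]
  [1, 9, 4, -1, 9]
  [-3, 2, 1, -6, 2]
  [16, 17, 18, 18, 15]
  [10, 18, 13, -1, 18]
W^⊗4:
  [5, 13, 8, 3, 13]
  [7, 15, 10, 5, 15]
  [0, 8, 3, 0, 8]
  [22, 23, 24, 24, 21]
  [16, 24, 19, 5, 24]
Answer: row 0 of W^⊗4 = [5, 13, 8, 3, 13]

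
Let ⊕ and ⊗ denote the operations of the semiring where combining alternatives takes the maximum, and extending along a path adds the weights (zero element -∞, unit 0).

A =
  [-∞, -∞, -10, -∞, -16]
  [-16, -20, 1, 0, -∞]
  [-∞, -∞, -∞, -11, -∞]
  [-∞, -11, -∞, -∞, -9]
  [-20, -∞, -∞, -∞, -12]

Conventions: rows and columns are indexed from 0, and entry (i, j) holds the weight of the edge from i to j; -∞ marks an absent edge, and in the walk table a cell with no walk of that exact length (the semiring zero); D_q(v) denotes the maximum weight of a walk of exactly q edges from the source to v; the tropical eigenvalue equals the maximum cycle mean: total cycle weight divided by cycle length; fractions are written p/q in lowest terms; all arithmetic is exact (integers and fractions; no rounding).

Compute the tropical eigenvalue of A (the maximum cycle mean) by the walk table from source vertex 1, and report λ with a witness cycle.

q=0: [-∞, 0, -∞, -∞, -∞]
q=1: [-16, -20, 1, 0, -∞]
q=2: [-36, -11, -19, -10, -9]
q=3: [-27, -21, -10, -11, -19]
q=4: [-37, -22, -20, -21, -20]
q=5: [-38, -32, -21, -22, -30]
Optimal cycle mean attained by: cycle 1->3->1, total 0 + (-11), length 2.
Answer: λ = -11/2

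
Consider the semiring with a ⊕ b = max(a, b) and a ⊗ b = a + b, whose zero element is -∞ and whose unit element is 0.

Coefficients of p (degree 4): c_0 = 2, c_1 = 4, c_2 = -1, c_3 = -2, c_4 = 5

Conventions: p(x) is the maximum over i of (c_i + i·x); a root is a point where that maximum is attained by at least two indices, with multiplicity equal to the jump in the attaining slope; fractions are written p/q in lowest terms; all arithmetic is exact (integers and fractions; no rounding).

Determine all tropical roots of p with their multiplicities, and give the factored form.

hull edge (i=0, c=2) to (i=1, c=4): slope 2, span 1
hull edge (i=1, c=4) to (i=4, c=5): slope 1/3, span 3
Factored form: p(x) = 5 ⊗ (x ⊕ (-2)) ⊗ (x ⊕ (-1/3)) ⊗ (x ⊕ (-1/3)) ⊗ (x ⊕ (-1/3))
Answer: roots = -2 (mult 1), -1/3 (mult 3)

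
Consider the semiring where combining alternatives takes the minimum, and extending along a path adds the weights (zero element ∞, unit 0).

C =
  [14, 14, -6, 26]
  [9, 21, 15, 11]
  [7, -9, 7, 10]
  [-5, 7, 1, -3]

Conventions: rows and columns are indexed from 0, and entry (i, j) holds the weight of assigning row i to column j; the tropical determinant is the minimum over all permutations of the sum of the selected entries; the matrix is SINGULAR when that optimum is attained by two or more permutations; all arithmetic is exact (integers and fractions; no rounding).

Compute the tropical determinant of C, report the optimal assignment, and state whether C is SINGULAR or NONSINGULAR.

σ = (0, 1, 2, 3): 14 + 21 + 7 + (-3) = 39
σ = (0, 1, 3, 2): 14 + 21 + 10 + 1 = 46
σ = (0, 2, 1, 3): 14 + 15 + (-9) + (-3) = 17
σ = (0, 2, 3, 1): 14 + 15 + 10 + 7 = 46
σ = (0, 3, 1, 2): 14 + 11 + (-9) + 1 = 17
σ = (0, 3, 2, 1): 14 + 11 + 7 + 7 = 39
σ = (1, 0, 2, 3): 14 + 9 + 7 + (-3) = 27
σ = (1, 0, 3, 2): 14 + 9 + 10 + 1 = 34
σ = (1, 2, 0, 3): 14 + 15 + 7 + (-3) = 33
σ = (1, 2, 3, 0): 14 + 15 + 10 + (-5) = 34
σ = (1, 3, 0, 2): 14 + 11 + 7 + 1 = 33
σ = (1, 3, 2, 0): 14 + 11 + 7 + (-5) = 27
σ = (2, 0, 1, 3): (-6) + 9 + (-9) + (-3) = -9
σ = (2, 0, 3, 1): (-6) + 9 + 10 + 7 = 20
σ = (2, 1, 0, 3): (-6) + 21 + 7 + (-3) = 19
σ = (2, 1, 3, 0): (-6) + 21 + 10 + (-5) = 20
σ = (2, 3, 0, 1): (-6) + 11 + 7 + 7 = 19
σ = (2, 3, 1, 0): (-6) + 11 + (-9) + (-5) = -9
σ = (3, 0, 1, 2): 26 + 9 + (-9) + 1 = 27
σ = (3, 0, 2, 1): 26 + 9 + 7 + 7 = 49
σ = (3, 1, 0, 2): 26 + 21 + 7 + 1 = 55
σ = (3, 1, 2, 0): 26 + 21 + 7 + (-5) = 49
σ = (3, 2, 0, 1): 26 + 15 + 7 + 7 = 55
σ = (3, 2, 1, 0): 26 + 15 + (-9) + (-5) = 27
Optimal value attained by: σ = (2, 0, 1, 3).
Answer: det⊕(C) = -9; verdict: SINGULAR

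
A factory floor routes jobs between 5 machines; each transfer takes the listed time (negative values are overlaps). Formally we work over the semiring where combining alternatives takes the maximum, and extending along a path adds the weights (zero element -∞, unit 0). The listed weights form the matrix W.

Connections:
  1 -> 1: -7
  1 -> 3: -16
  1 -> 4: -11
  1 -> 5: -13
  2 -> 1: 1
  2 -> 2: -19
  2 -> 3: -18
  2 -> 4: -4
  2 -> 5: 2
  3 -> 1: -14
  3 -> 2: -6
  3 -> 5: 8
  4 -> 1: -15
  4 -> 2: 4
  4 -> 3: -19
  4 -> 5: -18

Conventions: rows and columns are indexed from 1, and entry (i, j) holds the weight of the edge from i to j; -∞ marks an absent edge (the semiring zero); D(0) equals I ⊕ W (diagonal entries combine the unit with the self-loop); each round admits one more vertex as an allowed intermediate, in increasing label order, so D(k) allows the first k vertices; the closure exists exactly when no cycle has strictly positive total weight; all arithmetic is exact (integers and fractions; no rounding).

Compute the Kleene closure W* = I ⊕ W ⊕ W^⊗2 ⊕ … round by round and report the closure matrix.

D(0):
  [0, -∞, -16, -11, -13]
  [1, 0, -18, -4, 2]
  [-14, -6, 0, -∞, 8]
  [-15, 4, -19, 0, -18]
  [-∞, -∞, -∞, -∞, 0]
D(1):
  [0, -∞, -16, -11, -13]
  [1, 0, -15, -4, 2]
  [-14, -6, 0, -25, 8]
  [-15, 4, -19, 0, -18]
  [-∞, -∞, -∞, -∞, 0]
D(2):
  [0, -∞, -16, -11, -13]
  [1, 0, -15, -4, 2]
  [-5, -6, 0, -10, 8]
  [5, 4, -11, 0, 6]
  [-∞, -∞, -∞, -∞, 0]
D(3):
  [0, -22, -16, -11, -8]
  [1, 0, -15, -4, 2]
  [-5, -6, 0, -10, 8]
  [5, 4, -11, 0, 6]
  [-∞, -∞, -∞, -∞, 0]
D(4):
  [0, -7, -16, -11, -5]
  [1, 0, -15, -4, 2]
  [-5, -6, 0, -10, 8]
  [5, 4, -11, 0, 6]
  [-∞, -∞, -∞, -∞, 0]
D(5):
  [0, -7, -16, -11, -5]
  [1, 0, -15, -4, 2]
  [-5, -6, 0, -10, 8]
  [5, 4, -11, 0, 6]
  [-∞, -∞, -∞, -∞, 0]
Answer: W* = [[0, -7, -16, -11, -5], [1, 0, -15, -4, 2], [-5, -6, 0, -10, 8], [5, 4, -11, 0, 6], [-∞, -∞, -∞, -∞, 0]]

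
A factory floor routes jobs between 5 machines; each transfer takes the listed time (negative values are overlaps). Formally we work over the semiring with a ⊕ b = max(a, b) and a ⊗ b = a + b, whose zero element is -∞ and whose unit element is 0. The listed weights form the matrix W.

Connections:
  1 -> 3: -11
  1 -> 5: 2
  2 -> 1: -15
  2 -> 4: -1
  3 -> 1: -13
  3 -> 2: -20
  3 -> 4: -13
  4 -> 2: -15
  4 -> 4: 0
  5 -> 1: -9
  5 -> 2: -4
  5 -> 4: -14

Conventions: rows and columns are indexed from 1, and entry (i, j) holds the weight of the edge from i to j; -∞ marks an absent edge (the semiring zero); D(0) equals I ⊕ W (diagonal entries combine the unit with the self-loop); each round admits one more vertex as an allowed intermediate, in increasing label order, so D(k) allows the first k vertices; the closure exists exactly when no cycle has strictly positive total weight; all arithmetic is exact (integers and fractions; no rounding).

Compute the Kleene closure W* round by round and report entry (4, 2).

D(0):
  [0, -∞, -11, -∞, 2]
  [-15, 0, -∞, -1, -∞]
  [-13, -20, 0, -13, -∞]
  [-∞, -15, -∞, 0, -∞]
  [-9, -4, -∞, -14, 0]
D(1):
  [0, -∞, -11, -∞, 2]
  [-15, 0, -26, -1, -13]
  [-13, -20, 0, -13, -11]
  [-∞, -15, -∞, 0, -∞]
  [-9, -4, -20, -14, 0]
D(2):
  [0, -∞, -11, -∞, 2]
  [-15, 0, -26, -1, -13]
  [-13, -20, 0, -13, -11]
  [-30, -15, -41, 0, -28]
  [-9, -4, -20, -5, 0]
D(3):
  [0, -31, -11, -24, 2]
  [-15, 0, -26, -1, -13]
  [-13, -20, 0, -13, -11]
  [-30, -15, -41, 0, -28]
  [-9, -4, -20, -5, 0]
D(4):
  [0, -31, -11, -24, 2]
  [-15, 0, -26, -1, -13]
  [-13, -20, 0, -13, -11]
  [-30, -15, -41, 0, -28]
  [-9, -4, -20, -5, 0]
D(5):
  [0, -2, -11, -3, 2]
  [-15, 0, -26, -1, -13]
  [-13, -15, 0, -13, -11]
  [-30, -15, -41, 0, -28]
  [-9, -4, -20, -5, 0]
Answer: W*[4][2] = -15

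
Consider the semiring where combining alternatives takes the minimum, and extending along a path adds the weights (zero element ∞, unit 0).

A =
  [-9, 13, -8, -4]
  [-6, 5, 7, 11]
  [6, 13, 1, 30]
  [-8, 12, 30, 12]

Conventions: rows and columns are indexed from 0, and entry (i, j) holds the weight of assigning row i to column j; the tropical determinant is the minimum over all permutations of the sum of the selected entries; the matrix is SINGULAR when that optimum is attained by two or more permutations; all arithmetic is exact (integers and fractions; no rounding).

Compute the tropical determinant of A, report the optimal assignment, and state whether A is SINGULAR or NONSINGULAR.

σ = (0, 1, 2, 3): (-9) + 5 + 1 + 12 = 9
σ = (0, 1, 3, 2): (-9) + 5 + 30 + 30 = 56
σ = (0, 2, 1, 3): (-9) + 7 + 13 + 12 = 23
σ = (0, 2, 3, 1): (-9) + 7 + 30 + 12 = 40
σ = (0, 3, 1, 2): (-9) + 11 + 13 + 30 = 45
σ = (0, 3, 2, 1): (-9) + 11 + 1 + 12 = 15
σ = (1, 0, 2, 3): 13 + (-6) + 1 + 12 = 20
σ = (1, 0, 3, 2): 13 + (-6) + 30 + 30 = 67
σ = (1, 2, 0, 3): 13 + 7 + 6 + 12 = 38
σ = (1, 2, 3, 0): 13 + 7 + 30 + (-8) = 42
σ = (1, 3, 0, 2): 13 + 11 + 6 + 30 = 60
σ = (1, 3, 2, 0): 13 + 11 + 1 + (-8) = 17
σ = (2, 0, 1, 3): (-8) + (-6) + 13 + 12 = 11
σ = (2, 0, 3, 1): (-8) + (-6) + 30 + 12 = 28
σ = (2, 1, 0, 3): (-8) + 5 + 6 + 12 = 15
σ = (2, 1, 3, 0): (-8) + 5 + 30 + (-8) = 19
σ = (2, 3, 0, 1): (-8) + 11 + 6 + 12 = 21
σ = (2, 3, 1, 0): (-8) + 11 + 13 + (-8) = 8
σ = (3, 0, 1, 2): (-4) + (-6) + 13 + 30 = 33
σ = (3, 0, 2, 1): (-4) + (-6) + 1 + 12 = 3
σ = (3, 1, 0, 2): (-4) + 5 + 6 + 30 = 37
σ = (3, 1, 2, 0): (-4) + 5 + 1 + (-8) = -6
σ = (3, 2, 0, 1): (-4) + 7 + 6 + 12 = 21
σ = (3, 2, 1, 0): (-4) + 7 + 13 + (-8) = 8
Optimal value attained by: σ = (3, 1, 2, 0).
Answer: det⊕(A) = -6; verdict: NONSINGULAR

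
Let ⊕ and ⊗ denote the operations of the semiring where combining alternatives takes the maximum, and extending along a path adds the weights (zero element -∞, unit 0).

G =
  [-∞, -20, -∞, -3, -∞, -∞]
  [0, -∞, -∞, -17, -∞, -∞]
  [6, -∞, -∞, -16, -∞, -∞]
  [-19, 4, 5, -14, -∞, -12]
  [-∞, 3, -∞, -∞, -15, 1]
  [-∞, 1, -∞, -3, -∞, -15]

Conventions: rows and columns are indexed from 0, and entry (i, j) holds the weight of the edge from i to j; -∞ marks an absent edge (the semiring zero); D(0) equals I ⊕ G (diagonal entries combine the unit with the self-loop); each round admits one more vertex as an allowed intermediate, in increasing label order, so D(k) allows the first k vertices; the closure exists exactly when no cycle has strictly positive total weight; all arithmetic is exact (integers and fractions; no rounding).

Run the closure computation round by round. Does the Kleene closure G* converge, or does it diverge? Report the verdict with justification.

D(0):
  [0, -20, -∞, -3, -∞, -∞]
  [0, 0, -∞, -17, -∞, -∞]
  [6, -∞, 0, -16, -∞, -∞]
  [-19, 4, 5, 0, -∞, -12]
  [-∞, 3, -∞, -∞, 0, 1]
  [-∞, 1, -∞, -3, -∞, 0]
D(1):
  [0, -20, -∞, -3, -∞, -∞]
  [0, 0, -∞, -3, -∞, -∞]
  [6, -14, 0, 3, -∞, -∞]
  [-19, 4, 5, 0, -∞, -12]
  [-∞, 3, -∞, -∞, 0, 1]
  [-∞, 1, -∞, -3, -∞, 0]
Detection: at round 2, diagonal entry (3, 3) turns strictly positive.
Key observation: the cycle 3->1->0->3 has total weight 4 + 0 + (-3), which is strictly positive.
Answer: DIVERGES — positive cycle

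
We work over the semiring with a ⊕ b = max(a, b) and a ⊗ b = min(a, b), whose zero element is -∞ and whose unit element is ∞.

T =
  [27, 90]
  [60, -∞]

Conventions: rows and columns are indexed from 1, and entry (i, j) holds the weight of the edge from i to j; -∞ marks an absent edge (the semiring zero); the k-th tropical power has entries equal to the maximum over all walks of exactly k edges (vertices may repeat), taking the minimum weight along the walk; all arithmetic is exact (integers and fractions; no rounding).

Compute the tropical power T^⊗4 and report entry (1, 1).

T^⊗2:
  [60, 27]
  [27, 60]
T^⊗3:
  [27, 60]
  [60, 27]
T^⊗4:
  [60, 27]
  [27, 60]
Key observation: the optimum is the walk 1->2->1->2->1, with weight 90 min 60 min 90 min 60 = 60.
Optimal value attained by: walk 1->2->1->2->1.
Answer: (T^⊗4)[1][1] = 60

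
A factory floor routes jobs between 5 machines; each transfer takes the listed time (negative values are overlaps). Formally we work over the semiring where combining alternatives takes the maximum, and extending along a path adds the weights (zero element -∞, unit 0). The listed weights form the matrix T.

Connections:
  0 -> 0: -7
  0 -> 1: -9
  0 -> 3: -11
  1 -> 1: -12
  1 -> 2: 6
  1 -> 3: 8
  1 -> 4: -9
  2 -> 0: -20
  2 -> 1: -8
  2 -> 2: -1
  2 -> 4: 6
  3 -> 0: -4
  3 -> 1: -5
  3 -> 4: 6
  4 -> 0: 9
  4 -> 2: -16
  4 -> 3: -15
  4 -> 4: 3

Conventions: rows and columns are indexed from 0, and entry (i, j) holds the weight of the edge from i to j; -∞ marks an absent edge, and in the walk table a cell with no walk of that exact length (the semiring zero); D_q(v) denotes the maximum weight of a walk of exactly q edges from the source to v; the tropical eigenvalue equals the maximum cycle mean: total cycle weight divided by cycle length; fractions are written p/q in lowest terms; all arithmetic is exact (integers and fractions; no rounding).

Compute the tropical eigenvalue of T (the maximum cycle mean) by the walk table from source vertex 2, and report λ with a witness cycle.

q=0: [-∞, -∞, 0, -∞, -∞]
q=1: [-20, -8, -1, -∞, 6]
q=2: [15, -9, -2, 0, 9]
q=3: [18, 6, -3, 4, 12]
q=4: [21, 9, 12, 14, 15]
q=5: [24, 12, 15, 17, 20]
Optimal cycle mean attained by: cycle 0->1->3->4->0, total (-9) + 8 + 6 + 9, length 4.
Answer: λ = 7/2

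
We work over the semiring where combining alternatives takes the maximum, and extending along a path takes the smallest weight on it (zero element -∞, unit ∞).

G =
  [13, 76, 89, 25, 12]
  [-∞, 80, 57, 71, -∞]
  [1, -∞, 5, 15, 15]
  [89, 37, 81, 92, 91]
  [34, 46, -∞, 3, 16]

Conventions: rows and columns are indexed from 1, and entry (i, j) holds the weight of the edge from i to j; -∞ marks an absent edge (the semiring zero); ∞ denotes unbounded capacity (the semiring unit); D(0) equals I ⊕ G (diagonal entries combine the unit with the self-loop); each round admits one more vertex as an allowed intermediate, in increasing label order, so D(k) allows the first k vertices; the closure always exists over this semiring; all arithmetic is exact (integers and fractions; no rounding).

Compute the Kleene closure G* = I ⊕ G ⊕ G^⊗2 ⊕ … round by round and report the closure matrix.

D(0):
  [∞, 76, 89, 25, 12]
  [-∞, ∞, 57, 71, -∞]
  [1, -∞, ∞, 15, 15]
  [89, 37, 81, ∞, 91]
  [34, 46, -∞, 3, ∞]
D(1):
  [∞, 76, 89, 25, 12]
  [-∞, ∞, 57, 71, -∞]
  [1, 1, ∞, 15, 15]
  [89, 76, 89, ∞, 91]
  [34, 46, 34, 25, ∞]
D(2):
  [∞, 76, 89, 71, 12]
  [-∞, ∞, 57, 71, -∞]
  [1, 1, ∞, 15, 15]
  [89, 76, 89, ∞, 91]
  [34, 46, 46, 46, ∞]
D(3):
  [∞, 76, 89, 71, 15]
  [1, ∞, 57, 71, 15]
  [1, 1, ∞, 15, 15]
  [89, 76, 89, ∞, 91]
  [34, 46, 46, 46, ∞]
D(4):
  [∞, 76, 89, 71, 71]
  [71, ∞, 71, 71, 71]
  [15, 15, ∞, 15, 15]
  [89, 76, 89, ∞, 91]
  [46, 46, 46, 46, ∞]
D(5):
  [∞, 76, 89, 71, 71]
  [71, ∞, 71, 71, 71]
  [15, 15, ∞, 15, 15]
  [89, 76, 89, ∞, 91]
  [46, 46, 46, 46, ∞]
Answer: G* = [[∞, 76, 89, 71, 71], [71, ∞, 71, 71, 71], [15, 15, ∞, 15, 15], [89, 76, 89, ∞, 91], [46, 46, 46, 46, ∞]]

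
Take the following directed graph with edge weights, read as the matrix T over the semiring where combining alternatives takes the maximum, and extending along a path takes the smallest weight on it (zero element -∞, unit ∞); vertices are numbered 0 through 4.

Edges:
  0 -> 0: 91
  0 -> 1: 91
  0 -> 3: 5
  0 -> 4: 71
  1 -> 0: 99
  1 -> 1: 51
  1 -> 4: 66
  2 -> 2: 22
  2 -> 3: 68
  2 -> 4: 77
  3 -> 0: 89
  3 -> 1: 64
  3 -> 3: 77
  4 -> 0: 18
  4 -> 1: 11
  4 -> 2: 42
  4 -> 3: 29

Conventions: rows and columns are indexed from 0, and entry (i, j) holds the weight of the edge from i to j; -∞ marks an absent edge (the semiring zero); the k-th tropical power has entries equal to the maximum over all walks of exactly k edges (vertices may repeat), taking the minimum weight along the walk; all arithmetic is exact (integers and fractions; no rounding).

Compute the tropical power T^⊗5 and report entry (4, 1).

T^⊗2:
  [91, 91, 42, 29, 71]
  [91, 91, 42, 29, 71]
  [68, 64, 42, 68, 22]
  [89, 89, -∞, 77, 71]
  [29, 29, 22, 42, 42]
T^⊗3:
  [91, 91, 42, 42, 71]
  [91, 91, 42, 42, 71]
  [68, 68, 22, 68, 68]
  [89, 89, 42, 77, 71]
  [42, 42, 42, 42, 29]
T^⊗4:
  [91, 91, 42, 42, 71]
  [91, 91, 42, 42, 71]
  [68, 68, 42, 68, 68]
  [89, 89, 42, 77, 71]
  [42, 42, 29, 42, 42]
T^⊗5:
  [91, 91, 42, 42, 71]
  [91, 91, 42, 42, 71]
  [68, 68, 42, 68, 68]
  [89, 89, 42, 77, 71]
  [42, 42, 42, 42, 42]
Key observation: the optimum is the walk 4->2->3->0->0->1, with weight 42 min 68 min 89 min 91 min 91 = 42.
Optimal value attained by: walk 4->2->3->0->0->1.
Answer: (T^⊗5)[4][1] = 42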